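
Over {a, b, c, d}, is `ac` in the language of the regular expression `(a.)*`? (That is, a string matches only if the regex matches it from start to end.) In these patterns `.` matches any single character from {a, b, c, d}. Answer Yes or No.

Yes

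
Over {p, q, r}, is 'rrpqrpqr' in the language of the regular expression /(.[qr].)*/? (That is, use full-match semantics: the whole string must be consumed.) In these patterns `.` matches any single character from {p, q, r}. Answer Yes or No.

No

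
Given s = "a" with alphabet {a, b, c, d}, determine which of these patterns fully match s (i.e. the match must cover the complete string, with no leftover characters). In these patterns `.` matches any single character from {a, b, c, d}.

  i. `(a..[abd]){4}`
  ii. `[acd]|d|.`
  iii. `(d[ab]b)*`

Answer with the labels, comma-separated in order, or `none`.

i → no match
ii → match
iii → no match

ii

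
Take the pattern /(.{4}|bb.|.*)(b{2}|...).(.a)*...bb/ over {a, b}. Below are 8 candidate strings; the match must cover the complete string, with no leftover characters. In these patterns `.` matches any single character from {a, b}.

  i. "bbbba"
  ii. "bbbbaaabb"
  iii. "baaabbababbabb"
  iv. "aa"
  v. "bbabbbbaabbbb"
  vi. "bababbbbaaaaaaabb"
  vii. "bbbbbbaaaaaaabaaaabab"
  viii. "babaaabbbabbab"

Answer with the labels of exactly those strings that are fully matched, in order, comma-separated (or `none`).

i → no match — must end with "bb"
ii → match
iii → match
iv → no match — must end with "bb"
v → match
vi → match
vii → no match — must end with "bb"
viii → no match — must end with "bb"

ii, iii, v, vi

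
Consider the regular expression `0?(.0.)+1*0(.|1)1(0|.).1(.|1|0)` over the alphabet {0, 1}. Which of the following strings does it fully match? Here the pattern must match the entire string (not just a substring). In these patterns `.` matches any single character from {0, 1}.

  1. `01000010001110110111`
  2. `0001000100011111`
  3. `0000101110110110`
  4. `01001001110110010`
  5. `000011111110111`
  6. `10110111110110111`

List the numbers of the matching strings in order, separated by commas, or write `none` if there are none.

1, 3, 4, 6

1 → match
2 → no match
3 → match
4 → match
5 → no match
6 → match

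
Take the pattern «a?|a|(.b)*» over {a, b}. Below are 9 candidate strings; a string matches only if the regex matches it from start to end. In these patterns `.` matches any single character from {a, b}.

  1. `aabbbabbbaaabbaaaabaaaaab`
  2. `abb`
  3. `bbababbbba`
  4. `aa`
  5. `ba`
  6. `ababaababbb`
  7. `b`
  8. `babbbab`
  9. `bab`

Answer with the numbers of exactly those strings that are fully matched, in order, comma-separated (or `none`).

1 → no match
2 → no match
3 → no match
4 → no match
5 → no match
6 → no match
7 → no match
8 → no match
9 → no match

none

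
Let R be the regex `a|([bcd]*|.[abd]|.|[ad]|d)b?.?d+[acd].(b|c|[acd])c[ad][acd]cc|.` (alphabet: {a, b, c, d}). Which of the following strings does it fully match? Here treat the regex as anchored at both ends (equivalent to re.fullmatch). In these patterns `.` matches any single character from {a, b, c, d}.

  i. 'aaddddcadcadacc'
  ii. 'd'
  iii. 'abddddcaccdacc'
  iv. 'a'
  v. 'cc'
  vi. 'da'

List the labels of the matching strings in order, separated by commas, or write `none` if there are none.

ii, iii, iv

i → no match
ii → match
iii → match
iv → match
v → no match
vi → no match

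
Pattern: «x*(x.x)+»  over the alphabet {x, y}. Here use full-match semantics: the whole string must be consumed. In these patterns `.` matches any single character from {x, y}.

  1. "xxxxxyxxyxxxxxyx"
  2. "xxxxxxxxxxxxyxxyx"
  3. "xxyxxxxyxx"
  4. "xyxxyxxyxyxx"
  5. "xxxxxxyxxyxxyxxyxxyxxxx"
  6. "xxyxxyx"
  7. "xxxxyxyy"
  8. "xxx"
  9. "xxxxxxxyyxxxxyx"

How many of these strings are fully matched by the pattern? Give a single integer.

1 → match
2 → match
3 → no match
4 → no match
5 → match
6 → match
7 → no match — must end with "x"
8 → match
9 → no match
Total matched: 5

5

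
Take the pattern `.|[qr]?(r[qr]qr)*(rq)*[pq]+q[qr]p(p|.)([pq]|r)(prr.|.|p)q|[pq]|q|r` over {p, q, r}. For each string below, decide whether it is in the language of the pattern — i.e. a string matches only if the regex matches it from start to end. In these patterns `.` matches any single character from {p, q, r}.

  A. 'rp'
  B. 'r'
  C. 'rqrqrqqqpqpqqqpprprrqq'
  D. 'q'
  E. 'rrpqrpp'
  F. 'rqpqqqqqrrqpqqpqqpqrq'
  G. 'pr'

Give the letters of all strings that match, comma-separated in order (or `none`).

B, C, D

A → no match
B → match
C → match
D → match
E → no match
F → no match
G → no match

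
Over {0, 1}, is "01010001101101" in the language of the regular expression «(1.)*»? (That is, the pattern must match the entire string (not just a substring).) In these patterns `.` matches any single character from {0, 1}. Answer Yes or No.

No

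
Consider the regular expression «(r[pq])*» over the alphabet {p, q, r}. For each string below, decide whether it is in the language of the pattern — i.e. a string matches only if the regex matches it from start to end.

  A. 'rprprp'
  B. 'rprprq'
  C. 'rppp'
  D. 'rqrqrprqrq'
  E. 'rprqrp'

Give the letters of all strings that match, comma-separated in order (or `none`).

A, B, D, E

A → match
B → match
C → no match
D → match
E → match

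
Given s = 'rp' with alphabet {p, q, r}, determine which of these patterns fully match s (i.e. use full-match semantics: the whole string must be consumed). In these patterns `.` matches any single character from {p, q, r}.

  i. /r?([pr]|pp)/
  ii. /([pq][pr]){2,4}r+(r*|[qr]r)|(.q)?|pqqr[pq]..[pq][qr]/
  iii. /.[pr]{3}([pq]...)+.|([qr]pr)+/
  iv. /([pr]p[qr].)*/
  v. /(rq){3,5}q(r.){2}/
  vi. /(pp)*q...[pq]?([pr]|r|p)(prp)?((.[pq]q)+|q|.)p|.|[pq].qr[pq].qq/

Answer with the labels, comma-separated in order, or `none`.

i → match
ii → no match
iii → no match
iv → no match
v → no match — must start with 'rq'
vi → no match

i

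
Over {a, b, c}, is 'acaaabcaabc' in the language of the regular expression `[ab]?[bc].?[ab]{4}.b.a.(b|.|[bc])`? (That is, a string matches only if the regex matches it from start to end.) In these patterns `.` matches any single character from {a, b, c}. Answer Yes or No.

No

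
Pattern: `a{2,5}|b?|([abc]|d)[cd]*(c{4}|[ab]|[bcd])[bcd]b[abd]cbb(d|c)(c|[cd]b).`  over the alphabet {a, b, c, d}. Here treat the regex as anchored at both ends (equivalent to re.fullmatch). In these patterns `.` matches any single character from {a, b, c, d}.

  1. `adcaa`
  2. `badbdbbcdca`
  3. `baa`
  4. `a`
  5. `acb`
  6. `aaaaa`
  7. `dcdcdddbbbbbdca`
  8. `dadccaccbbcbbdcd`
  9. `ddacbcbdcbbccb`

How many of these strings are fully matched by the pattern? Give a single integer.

1

1 → no match
2 → no match
3 → no match
4 → no match
5 → no match
6 → match
7 → no match
8 → no match
9 → no match
Total matched: 1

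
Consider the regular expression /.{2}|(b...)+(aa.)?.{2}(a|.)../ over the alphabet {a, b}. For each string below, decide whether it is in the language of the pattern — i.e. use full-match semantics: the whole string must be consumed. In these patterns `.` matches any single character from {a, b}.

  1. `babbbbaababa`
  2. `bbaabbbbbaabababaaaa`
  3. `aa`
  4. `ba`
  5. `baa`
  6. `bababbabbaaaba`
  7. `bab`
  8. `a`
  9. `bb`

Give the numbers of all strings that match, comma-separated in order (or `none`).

1 → no match
2 → no match
3 → match
4 → match
5 → no match
6 → no match
7 → no match
8 → no match
9 → match

3, 4, 9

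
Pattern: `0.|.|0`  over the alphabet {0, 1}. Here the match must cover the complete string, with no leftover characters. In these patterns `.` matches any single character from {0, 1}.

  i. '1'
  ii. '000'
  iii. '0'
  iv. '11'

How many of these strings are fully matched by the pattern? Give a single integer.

i. '1' → match
ii. '000' → no match
iii. '0' → match
iv. '11' → no match
Total matched: 2

2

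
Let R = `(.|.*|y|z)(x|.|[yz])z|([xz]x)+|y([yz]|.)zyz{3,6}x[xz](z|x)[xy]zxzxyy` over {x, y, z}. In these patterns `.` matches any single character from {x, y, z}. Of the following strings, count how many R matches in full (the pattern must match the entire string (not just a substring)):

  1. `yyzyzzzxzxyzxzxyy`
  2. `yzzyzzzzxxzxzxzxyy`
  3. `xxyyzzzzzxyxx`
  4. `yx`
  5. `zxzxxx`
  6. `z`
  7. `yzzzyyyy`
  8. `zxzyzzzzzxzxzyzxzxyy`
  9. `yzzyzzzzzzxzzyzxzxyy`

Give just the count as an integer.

1 → match
2 → match
3 → no match
4 → no match
5 → match
6 → no match
7 → no match
8 → no match
9 → match
Total matched: 4

4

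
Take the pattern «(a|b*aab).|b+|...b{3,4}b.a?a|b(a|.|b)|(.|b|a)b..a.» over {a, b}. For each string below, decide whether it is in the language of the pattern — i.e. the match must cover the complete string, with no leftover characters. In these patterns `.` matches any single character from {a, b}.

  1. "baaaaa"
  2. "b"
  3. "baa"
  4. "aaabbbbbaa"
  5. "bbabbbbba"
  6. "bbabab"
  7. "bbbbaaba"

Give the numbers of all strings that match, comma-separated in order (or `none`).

1 → no match
2 → match
3 → no match
4 → match
5 → match
6 → match
7 → match

2, 4, 5, 6, 7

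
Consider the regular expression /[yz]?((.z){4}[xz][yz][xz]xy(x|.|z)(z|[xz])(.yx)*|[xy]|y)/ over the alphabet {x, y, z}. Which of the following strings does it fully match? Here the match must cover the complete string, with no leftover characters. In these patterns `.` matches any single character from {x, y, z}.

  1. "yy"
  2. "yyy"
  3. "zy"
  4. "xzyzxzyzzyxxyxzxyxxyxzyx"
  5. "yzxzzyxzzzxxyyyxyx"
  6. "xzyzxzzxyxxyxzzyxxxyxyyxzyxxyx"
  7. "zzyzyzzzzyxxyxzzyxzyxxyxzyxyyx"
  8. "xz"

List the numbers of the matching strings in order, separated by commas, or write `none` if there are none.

1 → match
2 → no match
3 → match
4 → match
5 → no match
6 → no match
7 → match
8 → no match

1, 3, 4, 7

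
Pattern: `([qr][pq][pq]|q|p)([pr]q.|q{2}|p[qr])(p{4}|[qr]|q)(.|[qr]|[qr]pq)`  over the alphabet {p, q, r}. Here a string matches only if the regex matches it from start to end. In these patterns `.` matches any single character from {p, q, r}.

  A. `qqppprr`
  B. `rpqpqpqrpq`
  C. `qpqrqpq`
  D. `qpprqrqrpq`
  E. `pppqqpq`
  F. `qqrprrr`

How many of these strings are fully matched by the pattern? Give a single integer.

3

A → no match
B → match
C → match
D → match
E → no match
F → no match
Total matched: 3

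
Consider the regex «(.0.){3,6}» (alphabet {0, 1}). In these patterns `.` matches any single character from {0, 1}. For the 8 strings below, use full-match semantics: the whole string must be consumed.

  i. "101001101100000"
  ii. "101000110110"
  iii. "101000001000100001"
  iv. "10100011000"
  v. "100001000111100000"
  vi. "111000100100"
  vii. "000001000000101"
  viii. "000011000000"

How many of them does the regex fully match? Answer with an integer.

i → match
ii. "101000110110" → no match
iii → match
iv. "10100011000" → no match
v → no match
vi. "111000100100" → no match
vii → match
viii. "000011000000" → no match
Total matched: 3

3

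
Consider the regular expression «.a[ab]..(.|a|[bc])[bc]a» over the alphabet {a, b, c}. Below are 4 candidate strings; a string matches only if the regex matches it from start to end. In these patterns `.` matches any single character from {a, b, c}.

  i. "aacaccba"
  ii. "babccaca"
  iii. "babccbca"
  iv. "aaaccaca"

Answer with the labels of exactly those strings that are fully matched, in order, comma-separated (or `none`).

ii, iii, iv

i → no match
ii → match
iii → match
iv → match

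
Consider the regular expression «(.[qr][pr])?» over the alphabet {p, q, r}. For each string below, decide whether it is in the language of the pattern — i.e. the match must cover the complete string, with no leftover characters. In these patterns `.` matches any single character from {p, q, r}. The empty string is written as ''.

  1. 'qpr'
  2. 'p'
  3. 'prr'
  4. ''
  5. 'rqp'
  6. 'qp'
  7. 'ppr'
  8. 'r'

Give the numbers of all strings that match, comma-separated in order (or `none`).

3, 4, 5

1 → no match
2 → no match
3 → match
4 → match
5 → match
6 → no match
7 → no match
8 → no match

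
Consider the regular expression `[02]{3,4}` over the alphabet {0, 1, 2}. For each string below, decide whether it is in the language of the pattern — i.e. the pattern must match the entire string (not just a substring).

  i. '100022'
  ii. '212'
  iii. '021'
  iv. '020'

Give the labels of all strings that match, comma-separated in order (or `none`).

iv

i → no match
ii → no match
iii → no match
iv → match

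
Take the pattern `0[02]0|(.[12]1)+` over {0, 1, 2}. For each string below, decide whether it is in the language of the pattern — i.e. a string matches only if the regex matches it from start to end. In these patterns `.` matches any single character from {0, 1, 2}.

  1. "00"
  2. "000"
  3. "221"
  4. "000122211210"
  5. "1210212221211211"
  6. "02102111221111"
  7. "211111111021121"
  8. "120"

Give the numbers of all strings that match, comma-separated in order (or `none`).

2, 3, 7

1 → no match
2 → match
3 → match
4 → no match
5 → no match
6 → no match
7 → match
8 → no match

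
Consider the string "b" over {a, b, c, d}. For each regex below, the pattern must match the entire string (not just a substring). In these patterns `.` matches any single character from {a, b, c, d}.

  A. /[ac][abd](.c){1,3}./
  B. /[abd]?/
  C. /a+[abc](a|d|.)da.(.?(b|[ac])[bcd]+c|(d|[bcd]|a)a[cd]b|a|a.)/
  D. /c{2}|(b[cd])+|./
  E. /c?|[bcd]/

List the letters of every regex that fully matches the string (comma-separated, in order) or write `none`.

B, D, E

A → no match
B → match
C → no match — must start with "a"
D → match
E → match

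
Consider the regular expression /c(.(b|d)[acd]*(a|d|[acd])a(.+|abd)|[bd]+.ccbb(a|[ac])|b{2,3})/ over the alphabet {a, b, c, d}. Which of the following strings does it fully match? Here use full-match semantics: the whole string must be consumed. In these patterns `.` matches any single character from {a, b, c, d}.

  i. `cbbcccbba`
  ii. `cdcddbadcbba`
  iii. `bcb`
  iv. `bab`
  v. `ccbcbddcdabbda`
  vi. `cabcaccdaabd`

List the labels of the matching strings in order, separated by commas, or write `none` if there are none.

i, vi

i → match
ii → no match
iii → no match — must start with `c`
iv → no match — must start with `c`
v → no match
vi → match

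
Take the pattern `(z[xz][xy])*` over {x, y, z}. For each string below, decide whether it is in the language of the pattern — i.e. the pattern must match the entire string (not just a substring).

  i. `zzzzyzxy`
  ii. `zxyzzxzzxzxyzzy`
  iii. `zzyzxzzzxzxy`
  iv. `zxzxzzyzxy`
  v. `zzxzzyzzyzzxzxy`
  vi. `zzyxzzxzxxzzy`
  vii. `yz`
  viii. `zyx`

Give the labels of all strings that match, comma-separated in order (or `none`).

ii, v

i → no match
ii → match
iii → no match
iv → no match
v → match
vi → no match
vii → no match
viii → no match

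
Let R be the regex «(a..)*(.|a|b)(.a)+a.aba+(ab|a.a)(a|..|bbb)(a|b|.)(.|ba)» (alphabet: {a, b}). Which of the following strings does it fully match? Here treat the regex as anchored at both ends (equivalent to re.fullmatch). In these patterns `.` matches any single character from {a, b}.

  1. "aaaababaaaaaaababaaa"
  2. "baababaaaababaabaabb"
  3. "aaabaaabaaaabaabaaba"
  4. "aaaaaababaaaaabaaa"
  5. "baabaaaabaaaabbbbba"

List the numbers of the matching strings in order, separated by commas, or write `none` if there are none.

1, 2, 3, 4, 5

1 → match
2 → match
3 → match
4 → match
5 → match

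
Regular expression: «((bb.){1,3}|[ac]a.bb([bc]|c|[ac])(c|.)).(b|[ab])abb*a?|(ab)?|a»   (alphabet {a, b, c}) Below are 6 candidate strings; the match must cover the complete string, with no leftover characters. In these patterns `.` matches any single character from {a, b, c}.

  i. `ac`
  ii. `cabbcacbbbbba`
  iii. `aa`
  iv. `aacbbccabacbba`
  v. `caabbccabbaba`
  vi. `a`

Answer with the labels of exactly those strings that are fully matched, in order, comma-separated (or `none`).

i → no match
ii → no match
iii → no match
iv → no match
v → no match
vi → match

vi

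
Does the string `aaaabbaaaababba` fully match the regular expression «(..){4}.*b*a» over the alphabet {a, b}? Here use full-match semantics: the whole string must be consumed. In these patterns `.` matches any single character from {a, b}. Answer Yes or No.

Yes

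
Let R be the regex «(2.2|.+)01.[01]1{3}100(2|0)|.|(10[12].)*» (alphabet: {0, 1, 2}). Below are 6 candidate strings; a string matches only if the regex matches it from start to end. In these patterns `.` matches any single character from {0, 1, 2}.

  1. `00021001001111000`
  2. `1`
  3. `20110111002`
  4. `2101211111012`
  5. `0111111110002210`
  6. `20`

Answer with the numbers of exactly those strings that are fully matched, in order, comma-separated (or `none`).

1, 2

1 → match
2 → match
3 → no match
4 → no match
5 → no match
6 → no match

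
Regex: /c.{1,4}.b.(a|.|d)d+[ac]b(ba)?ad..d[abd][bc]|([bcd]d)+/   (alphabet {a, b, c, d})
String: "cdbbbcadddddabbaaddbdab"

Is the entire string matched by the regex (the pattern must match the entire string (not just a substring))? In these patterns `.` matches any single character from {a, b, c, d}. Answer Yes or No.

Yes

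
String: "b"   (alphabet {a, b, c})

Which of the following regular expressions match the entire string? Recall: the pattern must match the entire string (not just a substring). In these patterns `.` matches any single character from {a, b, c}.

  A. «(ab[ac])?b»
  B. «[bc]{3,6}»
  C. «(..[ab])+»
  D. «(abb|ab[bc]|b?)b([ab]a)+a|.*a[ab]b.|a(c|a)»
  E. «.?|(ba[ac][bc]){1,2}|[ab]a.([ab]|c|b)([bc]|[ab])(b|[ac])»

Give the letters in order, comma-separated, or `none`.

A, E

A → match
B → no match
C → no match
D → no match
E → match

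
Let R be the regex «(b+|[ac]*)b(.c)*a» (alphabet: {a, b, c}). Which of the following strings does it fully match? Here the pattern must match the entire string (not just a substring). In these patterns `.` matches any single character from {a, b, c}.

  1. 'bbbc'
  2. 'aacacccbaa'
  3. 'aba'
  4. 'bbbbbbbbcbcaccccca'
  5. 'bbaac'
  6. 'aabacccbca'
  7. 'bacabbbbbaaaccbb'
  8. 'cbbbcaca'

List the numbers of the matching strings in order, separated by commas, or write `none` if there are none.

3, 4, 6

1 → no match — must end with 'a'
2 → no match
3 → match
4 → match
5 → no match — must end with 'a'
6 → match
7 → no match — must end with 'a'
8 → no match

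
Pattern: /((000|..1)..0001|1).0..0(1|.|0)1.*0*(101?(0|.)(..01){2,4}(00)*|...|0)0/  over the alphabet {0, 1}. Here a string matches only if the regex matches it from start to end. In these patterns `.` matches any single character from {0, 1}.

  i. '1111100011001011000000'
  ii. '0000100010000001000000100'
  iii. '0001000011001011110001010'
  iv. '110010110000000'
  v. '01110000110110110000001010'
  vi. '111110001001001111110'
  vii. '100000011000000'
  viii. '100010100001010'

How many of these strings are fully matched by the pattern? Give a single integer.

i → match
ii → match
iii → match
iv → match
v → match
vi → match
vii → match
viii → no match
Total matched: 7

7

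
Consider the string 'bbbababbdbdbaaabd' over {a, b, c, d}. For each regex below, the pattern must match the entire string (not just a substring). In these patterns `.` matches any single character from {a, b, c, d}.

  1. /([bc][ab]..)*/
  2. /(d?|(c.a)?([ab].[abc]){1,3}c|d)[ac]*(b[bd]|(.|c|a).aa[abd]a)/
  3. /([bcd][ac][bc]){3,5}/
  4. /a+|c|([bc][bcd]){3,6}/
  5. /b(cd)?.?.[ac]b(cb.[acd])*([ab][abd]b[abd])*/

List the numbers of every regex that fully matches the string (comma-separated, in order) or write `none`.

5

1 → no match
2 → no match
3 → no match
4 → no match
5 → match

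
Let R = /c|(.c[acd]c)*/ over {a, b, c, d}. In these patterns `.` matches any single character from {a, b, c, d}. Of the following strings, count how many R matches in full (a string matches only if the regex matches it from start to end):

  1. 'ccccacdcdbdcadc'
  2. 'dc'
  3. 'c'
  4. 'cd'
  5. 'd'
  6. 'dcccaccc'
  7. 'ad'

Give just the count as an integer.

1 → no match
2 → no match
3 → match
4 → no match
5 → no match
6 → match
7 → no match
Total matched: 2

2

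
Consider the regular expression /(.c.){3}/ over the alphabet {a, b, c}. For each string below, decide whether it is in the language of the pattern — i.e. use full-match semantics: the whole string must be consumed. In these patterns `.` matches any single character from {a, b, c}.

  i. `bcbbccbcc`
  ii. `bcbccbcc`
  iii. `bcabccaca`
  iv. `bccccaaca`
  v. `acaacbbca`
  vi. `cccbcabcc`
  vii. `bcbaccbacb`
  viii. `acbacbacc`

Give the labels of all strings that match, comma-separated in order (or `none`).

i, iii, iv, v, vi, viii

i → match
ii → no match
iii → match
iv → match
v → match
vi → match
vii → no match
viii → match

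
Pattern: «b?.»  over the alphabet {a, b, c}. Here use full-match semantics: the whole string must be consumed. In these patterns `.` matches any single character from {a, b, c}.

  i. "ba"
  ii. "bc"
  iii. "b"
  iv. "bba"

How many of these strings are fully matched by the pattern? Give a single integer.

i → match
ii → match
iii → match
iv → no match
Total matched: 3

3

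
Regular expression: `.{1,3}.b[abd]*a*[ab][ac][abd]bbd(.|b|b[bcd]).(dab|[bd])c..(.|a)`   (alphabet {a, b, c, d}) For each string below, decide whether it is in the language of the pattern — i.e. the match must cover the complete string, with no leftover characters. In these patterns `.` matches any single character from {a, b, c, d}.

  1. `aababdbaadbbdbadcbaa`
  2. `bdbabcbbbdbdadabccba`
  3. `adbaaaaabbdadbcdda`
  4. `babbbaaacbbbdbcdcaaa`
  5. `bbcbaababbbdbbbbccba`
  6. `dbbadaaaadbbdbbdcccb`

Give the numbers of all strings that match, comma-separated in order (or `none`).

1 → match
2 → match
3 → match
4 → match
5 → match
6 → match

1, 2, 3, 4, 5, 6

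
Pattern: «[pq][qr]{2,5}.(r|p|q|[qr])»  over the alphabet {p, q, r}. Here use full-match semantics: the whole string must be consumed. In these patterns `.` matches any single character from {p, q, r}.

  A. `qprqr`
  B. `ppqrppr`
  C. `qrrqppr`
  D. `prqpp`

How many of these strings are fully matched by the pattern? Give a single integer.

1

A → no match
B → no match
C → no match
D → match
Total matched: 1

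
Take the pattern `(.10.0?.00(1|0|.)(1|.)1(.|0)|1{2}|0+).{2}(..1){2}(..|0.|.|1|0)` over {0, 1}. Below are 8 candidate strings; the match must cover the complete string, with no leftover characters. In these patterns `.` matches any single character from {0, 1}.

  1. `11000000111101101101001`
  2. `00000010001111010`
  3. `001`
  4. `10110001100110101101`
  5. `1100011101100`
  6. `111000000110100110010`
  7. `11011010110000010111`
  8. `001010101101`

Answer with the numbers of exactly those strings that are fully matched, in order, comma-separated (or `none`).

8

1 → no match
2 → no match
3. `001` → no match
4 → no match
5 → no match
6 → no match
7 → no match
8. `001010101101` → match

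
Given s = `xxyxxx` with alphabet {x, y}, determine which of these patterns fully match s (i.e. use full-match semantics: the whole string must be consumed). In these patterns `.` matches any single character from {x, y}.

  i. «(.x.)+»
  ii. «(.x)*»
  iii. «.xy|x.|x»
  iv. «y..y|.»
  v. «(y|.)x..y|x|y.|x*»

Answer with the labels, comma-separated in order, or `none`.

i, ii

i → match
ii → match
iii → no match
iv → no match
v → no match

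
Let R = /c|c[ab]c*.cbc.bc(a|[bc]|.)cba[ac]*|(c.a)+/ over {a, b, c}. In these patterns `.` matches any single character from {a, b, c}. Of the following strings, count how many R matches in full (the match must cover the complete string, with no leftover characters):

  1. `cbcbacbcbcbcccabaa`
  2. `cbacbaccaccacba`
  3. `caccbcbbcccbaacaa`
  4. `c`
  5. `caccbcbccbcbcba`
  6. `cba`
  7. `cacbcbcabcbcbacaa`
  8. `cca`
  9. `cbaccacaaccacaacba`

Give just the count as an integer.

1 → no match
2 → match
3 → match
4 → match
5 → match
6 → match
7 → match
8 → match
9 → match
Total matched: 8

8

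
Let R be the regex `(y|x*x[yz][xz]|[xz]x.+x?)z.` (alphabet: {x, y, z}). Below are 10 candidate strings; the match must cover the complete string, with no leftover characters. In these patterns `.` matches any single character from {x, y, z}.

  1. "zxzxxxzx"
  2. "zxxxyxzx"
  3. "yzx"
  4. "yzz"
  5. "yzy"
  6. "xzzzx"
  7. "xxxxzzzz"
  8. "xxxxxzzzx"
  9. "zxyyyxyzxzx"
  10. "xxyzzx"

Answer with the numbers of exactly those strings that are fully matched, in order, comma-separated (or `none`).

1, 2, 3, 4, 5, 6, 7, 8, 9, 10

1 → match
2 → match
3 → match
4 → match
5 → match
6 → match
7 → match
8 → match
9 → match
10 → match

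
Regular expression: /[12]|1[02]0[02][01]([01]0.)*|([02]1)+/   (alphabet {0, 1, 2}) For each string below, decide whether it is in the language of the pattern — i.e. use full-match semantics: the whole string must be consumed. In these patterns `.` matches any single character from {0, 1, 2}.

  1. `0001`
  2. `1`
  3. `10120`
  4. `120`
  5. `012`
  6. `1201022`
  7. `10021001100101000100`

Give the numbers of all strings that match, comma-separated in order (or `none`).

2, 7

1 → no match
2 → match
3 → no match
4 → no match
5 → no match
6 → no match
7 → match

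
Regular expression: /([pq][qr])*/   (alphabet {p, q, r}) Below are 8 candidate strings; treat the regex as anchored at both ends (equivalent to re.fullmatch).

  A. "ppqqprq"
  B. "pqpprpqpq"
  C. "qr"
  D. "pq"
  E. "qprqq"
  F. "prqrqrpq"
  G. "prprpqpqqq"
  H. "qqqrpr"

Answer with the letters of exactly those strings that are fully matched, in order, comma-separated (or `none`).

C, D, F, G, H

A. "ppqqprq" → no match
B. "pqpprpqpq" → no match
C. "qr" → match
D. "pq" → match
E. "qprqq" → no match
F. "prqrqrpq" → match
G. "prprpqpqqq" → match
H. "qqqrpr" → match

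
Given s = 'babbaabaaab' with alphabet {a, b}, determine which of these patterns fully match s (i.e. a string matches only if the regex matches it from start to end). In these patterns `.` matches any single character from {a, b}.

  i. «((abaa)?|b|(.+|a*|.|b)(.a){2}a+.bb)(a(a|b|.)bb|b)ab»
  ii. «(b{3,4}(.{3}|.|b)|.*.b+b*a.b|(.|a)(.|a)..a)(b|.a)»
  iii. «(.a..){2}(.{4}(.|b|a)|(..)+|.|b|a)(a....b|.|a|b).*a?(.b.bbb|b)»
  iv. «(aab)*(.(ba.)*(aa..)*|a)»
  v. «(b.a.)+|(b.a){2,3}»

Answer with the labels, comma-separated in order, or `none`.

iii

i → no match
ii → no match
iii → match
iv → no match
v → no match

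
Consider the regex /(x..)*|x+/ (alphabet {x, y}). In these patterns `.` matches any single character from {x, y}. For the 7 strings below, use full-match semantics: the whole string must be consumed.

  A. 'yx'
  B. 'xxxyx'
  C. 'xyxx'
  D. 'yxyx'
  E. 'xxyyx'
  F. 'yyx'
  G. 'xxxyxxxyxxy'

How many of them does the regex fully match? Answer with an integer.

A → no match
B → no match
C → no match
D → no match
E → no match
F → no match
G → no match
Total matched: 0

0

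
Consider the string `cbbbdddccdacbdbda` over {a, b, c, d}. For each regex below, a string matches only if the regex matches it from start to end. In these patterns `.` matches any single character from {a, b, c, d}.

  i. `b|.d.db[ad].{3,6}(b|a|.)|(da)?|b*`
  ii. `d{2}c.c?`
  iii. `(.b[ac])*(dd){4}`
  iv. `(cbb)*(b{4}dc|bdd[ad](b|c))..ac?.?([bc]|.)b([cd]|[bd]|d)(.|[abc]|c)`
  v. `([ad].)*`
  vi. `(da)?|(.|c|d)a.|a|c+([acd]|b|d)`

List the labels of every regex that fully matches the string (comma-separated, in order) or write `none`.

iv

i → no match
ii → no match — must start with `d`
iii → no match — must end with `dd`
iv → match
v → no match
vi → no match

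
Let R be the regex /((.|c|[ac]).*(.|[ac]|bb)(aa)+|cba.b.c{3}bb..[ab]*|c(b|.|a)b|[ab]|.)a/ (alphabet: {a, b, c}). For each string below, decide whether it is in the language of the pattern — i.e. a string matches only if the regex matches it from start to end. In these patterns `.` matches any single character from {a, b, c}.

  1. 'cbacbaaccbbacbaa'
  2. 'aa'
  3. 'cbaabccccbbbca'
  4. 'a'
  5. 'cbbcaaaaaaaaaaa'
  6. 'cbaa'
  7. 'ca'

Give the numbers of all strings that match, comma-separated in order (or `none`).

2, 3, 5, 7

1 → no match
2. 'aa' → match
3 → match
4. 'a' → no match
5 → match
6. 'cbaa' → no match
7. 'ca' → match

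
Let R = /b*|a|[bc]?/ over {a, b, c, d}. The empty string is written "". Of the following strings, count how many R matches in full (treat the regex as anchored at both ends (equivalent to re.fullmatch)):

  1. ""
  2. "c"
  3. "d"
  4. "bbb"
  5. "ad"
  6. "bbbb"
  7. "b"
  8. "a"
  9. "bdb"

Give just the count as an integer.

6

1. "" → match
2. "c" → match
3. "d" → no match
4. "bbb" → match
5. "ad" → no match
6. "bbbb" → match
7. "b" → match
8. "a" → match
9. "bdb" → no match
Total matched: 6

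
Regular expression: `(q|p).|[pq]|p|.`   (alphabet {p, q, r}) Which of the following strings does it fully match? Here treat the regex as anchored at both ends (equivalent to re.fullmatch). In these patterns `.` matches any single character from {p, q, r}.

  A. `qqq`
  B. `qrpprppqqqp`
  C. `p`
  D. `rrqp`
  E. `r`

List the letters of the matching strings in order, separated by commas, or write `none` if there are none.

C, E

A → no match
B → no match
C → match
D → no match
E → match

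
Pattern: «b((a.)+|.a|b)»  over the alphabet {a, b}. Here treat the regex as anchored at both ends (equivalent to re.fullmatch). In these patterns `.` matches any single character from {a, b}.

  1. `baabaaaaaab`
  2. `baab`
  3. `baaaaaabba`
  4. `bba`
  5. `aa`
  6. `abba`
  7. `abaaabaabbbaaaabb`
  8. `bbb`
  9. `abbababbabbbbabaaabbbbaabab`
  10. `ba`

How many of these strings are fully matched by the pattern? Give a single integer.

1

1. `baabaaaaaab` → no match
2. `baab` → no match
3. `baaaaaabba` → no match
4. `bba` → match
5. `aa` → no match — must start with `b`
6. `abba` → no match — must start with `b`
7 → no match — must start with `b`
8. `bbb` → no match
9 → no match — must start with `b`
10. `ba` → no match
Total matched: 1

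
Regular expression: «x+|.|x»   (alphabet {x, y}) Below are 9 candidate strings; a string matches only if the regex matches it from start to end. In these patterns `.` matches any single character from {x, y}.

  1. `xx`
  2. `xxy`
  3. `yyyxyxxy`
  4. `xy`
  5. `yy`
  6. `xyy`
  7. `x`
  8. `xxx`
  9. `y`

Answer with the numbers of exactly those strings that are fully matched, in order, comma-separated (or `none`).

1 → match
2 → no match
3 → no match
4 → no match
5 → no match
6 → no match
7 → match
8 → match
9 → match

1, 7, 8, 9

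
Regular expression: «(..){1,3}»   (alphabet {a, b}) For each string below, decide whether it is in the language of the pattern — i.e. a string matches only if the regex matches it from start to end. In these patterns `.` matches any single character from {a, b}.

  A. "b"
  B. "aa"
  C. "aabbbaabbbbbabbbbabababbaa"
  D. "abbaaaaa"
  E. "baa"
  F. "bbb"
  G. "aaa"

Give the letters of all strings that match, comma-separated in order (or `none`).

B

A → no match
B → match
C → no match
D → no match
E → no match
F → no match
G → no match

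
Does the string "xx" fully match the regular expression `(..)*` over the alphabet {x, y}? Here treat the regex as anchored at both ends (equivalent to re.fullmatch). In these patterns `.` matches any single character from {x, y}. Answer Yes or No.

Yes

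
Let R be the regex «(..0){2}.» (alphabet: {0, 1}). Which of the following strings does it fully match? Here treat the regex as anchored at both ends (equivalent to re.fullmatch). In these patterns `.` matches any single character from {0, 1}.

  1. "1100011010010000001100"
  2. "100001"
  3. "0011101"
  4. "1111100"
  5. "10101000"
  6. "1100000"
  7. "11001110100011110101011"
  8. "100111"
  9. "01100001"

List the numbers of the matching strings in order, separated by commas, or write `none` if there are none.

1 → no match
2 → no match
3 → no match
4 → no match
5 → no match
6 → match
7 → no match
8 → no match
9 → no match

6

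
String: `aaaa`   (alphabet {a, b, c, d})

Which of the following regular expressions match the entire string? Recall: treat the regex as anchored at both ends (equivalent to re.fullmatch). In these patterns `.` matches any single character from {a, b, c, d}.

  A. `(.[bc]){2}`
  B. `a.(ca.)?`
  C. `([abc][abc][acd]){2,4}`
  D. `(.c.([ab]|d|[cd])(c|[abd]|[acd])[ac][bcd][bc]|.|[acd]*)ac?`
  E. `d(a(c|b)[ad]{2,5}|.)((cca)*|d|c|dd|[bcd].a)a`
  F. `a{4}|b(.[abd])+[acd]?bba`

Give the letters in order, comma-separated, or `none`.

A → no match
B → no match
C → no match
D → match
E → no match — must start with `d`
F → match

D, F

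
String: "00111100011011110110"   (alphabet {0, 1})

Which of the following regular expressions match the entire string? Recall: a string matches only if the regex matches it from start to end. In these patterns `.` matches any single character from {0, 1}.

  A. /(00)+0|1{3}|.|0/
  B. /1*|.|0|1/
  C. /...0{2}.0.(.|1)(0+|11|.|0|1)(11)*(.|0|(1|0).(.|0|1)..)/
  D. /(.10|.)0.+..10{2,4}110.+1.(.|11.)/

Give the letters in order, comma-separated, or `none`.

A → no match
B → no match
C → no match
D → match

D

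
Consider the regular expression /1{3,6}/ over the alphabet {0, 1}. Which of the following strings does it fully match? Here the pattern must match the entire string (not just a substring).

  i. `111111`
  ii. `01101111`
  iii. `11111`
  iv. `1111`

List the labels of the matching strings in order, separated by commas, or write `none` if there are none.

i, iii, iv

i → match
ii → no match — must start with `1`
iii → match
iv → match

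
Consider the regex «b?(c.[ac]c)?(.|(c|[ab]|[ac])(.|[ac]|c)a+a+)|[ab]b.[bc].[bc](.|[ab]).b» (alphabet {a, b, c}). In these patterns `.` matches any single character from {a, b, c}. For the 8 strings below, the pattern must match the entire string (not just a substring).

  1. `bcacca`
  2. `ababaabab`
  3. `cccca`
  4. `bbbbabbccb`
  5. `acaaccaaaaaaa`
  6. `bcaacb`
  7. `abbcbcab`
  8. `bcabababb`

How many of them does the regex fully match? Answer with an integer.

1 → match
2 → no match
3 → match
4 → no match
5 → no match
6 → match
7 → no match
8 → no match
Total matched: 3

3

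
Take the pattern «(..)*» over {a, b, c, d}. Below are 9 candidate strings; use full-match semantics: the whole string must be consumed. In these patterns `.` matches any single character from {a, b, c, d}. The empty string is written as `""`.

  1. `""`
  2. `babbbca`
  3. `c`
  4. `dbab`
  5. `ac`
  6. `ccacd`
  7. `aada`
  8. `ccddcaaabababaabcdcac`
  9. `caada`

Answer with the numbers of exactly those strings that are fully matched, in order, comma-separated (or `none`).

1, 4, 5, 7

1 → match
2 → no match
3 → no match
4 → match
5 → match
6 → no match
7 → match
8 → no match
9 → no match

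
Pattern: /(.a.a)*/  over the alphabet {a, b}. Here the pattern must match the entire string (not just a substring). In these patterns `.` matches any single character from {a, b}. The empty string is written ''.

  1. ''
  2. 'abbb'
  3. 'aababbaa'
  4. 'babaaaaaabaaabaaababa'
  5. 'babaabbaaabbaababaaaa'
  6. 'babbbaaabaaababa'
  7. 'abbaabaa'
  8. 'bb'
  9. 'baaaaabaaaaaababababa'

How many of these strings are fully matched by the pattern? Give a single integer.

1. '' → match
2. 'abbb' → no match
3. 'aababbaa' → no match
4 → no match
5 → no match
6 → no match
7. 'abbaabaa' → no match
8. 'bb' → no match
9 → no match
Total matched: 1

1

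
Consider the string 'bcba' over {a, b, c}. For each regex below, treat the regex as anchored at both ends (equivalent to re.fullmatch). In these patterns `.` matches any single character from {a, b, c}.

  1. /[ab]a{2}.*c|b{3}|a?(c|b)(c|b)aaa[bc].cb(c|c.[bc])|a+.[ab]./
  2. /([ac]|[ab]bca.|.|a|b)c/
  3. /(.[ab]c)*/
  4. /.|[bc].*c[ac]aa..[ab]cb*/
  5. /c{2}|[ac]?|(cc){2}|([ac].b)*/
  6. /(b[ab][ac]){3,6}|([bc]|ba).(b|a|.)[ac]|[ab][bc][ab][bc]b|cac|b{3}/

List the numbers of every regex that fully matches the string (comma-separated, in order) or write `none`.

1 → no match
2 → no match — must end with 'c'
3 → no match
4 → no match
5 → no match
6 → match

6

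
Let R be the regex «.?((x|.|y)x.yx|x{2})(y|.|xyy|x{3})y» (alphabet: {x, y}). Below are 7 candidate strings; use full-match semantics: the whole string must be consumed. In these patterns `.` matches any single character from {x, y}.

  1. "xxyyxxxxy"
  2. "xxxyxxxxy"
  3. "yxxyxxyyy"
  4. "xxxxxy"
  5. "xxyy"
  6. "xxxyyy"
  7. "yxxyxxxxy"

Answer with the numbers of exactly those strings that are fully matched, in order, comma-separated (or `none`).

1, 2, 3, 4, 5, 6, 7

1 → match
2 → match
3 → match
4 → match
5 → match
6 → match
7 → match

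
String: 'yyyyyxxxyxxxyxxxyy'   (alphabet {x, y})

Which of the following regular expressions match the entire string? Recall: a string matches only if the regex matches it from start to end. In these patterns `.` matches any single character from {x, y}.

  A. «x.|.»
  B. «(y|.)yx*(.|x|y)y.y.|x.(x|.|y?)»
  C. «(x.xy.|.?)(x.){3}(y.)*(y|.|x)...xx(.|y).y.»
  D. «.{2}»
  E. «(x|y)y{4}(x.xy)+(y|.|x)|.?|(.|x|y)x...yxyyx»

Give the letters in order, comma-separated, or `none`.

E

A → no match
B → no match
C → no match
D → no match
E → match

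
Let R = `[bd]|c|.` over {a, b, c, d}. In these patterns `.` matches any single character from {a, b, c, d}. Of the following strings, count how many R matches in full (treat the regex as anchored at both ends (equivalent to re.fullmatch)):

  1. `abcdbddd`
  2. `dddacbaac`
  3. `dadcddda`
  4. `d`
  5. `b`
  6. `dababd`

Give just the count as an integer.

1. `abcdbddd` → no match
2. `dddacbaac` → no match
3. `dadcddda` → no match
4. `d` → match
5. `b` → match
6. `dababd` → no match
Total matched: 2

2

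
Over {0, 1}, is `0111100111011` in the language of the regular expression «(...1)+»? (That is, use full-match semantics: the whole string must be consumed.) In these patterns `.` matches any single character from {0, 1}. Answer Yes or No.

No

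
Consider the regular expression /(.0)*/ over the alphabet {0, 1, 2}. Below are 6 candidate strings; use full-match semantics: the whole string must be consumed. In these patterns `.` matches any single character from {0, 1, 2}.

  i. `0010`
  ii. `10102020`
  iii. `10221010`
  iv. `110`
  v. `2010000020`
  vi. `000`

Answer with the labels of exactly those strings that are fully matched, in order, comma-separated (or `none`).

i → match
ii → match
iii → no match
iv → no match
v → match
vi → no match

i, ii, v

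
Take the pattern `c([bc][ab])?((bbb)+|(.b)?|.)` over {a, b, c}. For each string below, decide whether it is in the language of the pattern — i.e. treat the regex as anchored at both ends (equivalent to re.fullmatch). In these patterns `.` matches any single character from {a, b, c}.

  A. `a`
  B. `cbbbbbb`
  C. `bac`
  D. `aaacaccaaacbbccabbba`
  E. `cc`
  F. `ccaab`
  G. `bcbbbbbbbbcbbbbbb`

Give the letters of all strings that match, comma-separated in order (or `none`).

B, E, F

A → no match — must start with `c`
B → match
C → no match — must start with `c`
D → no match — must start with `c`
E → match
F → match
G → no match — must start with `c`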